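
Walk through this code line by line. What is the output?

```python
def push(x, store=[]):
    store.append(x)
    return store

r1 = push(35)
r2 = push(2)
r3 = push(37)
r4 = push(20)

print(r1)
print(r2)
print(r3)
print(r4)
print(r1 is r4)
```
[35, 2, 37, 20]
[35, 2, 37, 20]
[35, 2, 37, 20]
[35, 2, 37, 20]
True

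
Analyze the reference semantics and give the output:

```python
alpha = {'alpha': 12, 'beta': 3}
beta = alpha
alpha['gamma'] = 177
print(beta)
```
{'alpha': 12, 'beta': 3, 'gamma': 177}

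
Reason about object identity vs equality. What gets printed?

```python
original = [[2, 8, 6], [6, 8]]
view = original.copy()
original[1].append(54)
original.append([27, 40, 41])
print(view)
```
[[2, 8, 6], [6, 8, 54]]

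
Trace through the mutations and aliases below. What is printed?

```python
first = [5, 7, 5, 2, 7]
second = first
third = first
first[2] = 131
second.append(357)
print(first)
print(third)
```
[5, 7, 131, 2, 7, 357]
[5, 7, 131, 2, 7, 357]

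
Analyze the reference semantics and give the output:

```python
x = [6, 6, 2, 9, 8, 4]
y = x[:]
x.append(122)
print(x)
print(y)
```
[6, 6, 2, 9, 8, 4, 122]
[6, 6, 2, 9, 8, 4]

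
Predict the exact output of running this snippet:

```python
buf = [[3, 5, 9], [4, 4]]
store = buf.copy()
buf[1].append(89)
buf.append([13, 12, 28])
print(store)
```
[[3, 5, 9], [4, 4, 89]]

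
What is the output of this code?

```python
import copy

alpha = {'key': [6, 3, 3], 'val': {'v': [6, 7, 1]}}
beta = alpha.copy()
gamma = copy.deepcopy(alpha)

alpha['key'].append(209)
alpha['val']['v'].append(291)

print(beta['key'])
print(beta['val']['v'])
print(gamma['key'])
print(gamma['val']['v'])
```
[6, 3, 3, 209]
[6, 7, 1, 291]
[6, 3, 3]
[6, 7, 1]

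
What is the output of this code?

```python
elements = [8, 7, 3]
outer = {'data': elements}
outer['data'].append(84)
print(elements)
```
[8, 7, 3, 84]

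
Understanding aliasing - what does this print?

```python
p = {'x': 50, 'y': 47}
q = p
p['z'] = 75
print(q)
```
{'x': 50, 'y': 47, 'z': 75}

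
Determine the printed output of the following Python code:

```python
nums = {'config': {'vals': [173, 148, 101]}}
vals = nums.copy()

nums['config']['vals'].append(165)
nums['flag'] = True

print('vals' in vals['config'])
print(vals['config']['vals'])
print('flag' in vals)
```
True
[173, 148, 101, 165]
False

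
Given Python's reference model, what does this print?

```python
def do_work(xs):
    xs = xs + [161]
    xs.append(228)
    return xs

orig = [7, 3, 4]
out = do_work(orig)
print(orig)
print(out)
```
[7, 3, 4]
[7, 3, 4, 161, 228]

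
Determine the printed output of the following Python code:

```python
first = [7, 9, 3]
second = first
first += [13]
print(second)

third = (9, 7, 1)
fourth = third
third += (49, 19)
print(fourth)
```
[7, 9, 3, 13]
(9, 7, 1)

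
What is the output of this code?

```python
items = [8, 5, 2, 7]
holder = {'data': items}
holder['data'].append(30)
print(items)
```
[8, 5, 2, 7, 30]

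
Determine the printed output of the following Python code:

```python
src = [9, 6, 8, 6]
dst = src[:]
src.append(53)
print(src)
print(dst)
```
[9, 6, 8, 6, 53]
[9, 6, 8, 6]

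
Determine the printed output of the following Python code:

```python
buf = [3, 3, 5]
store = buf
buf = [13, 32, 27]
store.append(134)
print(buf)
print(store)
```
[13, 32, 27]
[3, 3, 5, 134]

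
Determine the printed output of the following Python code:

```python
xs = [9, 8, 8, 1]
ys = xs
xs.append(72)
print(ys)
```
[9, 8, 8, 1, 72]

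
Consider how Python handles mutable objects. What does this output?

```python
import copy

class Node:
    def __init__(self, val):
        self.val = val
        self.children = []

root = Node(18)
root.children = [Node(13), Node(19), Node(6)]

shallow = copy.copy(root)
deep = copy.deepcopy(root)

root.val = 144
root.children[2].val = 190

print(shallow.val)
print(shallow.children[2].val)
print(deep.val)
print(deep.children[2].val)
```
18
190
18
6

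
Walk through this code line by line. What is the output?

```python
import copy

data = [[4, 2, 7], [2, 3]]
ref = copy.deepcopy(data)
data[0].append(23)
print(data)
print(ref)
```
[[4, 2, 7, 23], [2, 3]]
[[4, 2, 7], [2, 3]]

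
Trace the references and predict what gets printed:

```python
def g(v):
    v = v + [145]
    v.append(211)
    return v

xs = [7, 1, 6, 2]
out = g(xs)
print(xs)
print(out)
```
[7, 1, 6, 2]
[7, 1, 6, 2, 145, 211]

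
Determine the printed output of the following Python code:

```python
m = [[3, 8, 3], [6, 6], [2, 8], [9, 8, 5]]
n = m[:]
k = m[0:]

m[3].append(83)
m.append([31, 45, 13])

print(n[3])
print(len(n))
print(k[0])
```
[9, 8, 5, 83]
4
[3, 8, 3]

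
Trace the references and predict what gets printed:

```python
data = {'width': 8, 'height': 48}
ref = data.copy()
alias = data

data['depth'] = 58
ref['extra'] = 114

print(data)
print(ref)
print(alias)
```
{'width': 8, 'height': 48, 'depth': 58}
{'width': 8, 'height': 48, 'extra': 114}
{'width': 8, 'height': 48, 'depth': 58}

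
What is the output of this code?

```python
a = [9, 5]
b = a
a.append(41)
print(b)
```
[9, 5, 41]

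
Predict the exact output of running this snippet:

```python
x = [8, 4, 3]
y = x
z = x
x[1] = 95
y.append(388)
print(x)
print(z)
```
[8, 95, 3, 388]
[8, 95, 3, 388]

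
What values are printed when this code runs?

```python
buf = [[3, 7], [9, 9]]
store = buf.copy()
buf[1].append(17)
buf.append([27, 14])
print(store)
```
[[3, 7], [9, 9, 17]]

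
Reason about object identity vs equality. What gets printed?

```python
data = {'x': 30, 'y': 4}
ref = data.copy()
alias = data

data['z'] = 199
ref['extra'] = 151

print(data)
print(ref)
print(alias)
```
{'x': 30, 'y': 4, 'z': 199}
{'x': 30, 'y': 4, 'extra': 151}
{'x': 30, 'y': 4, 'z': 199}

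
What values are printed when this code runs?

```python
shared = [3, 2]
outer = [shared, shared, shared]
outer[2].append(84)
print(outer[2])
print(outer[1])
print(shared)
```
[3, 2, 84]
[3, 2, 84]
[3, 2, 84]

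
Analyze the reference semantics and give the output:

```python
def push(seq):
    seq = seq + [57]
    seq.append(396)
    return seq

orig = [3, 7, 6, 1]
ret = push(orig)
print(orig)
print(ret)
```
[3, 7, 6, 1]
[3, 7, 6, 1, 57, 396]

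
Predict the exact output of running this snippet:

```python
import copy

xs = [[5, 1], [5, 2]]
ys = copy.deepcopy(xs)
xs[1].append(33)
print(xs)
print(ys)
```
[[5, 1], [5, 2, 33]]
[[5, 1], [5, 2]]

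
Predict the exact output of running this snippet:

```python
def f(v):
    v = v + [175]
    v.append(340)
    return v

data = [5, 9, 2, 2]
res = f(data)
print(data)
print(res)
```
[5, 9, 2, 2]
[5, 9, 2, 2, 175, 340]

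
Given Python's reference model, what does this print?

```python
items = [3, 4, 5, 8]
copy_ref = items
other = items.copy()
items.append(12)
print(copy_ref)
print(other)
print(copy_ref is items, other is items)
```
[3, 4, 5, 8, 12]
[3, 4, 5, 8]
True False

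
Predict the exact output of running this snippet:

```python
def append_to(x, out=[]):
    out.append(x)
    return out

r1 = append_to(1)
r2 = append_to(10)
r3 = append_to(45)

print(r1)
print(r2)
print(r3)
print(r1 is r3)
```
[1, 10, 45]
[1, 10, 45]
[1, 10, 45]
True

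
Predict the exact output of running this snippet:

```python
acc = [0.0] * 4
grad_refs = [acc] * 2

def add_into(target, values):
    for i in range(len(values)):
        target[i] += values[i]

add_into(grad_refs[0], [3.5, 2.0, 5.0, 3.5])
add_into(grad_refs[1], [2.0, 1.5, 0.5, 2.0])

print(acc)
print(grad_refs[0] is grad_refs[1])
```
[5.5, 3.5, 5.5, 5.5]
True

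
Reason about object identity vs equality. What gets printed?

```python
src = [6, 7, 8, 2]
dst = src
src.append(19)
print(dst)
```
[6, 7, 8, 2, 19]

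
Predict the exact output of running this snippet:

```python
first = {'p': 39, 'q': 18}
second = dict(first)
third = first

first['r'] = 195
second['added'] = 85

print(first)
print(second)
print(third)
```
{'p': 39, 'q': 18, 'r': 195}
{'p': 39, 'q': 18, 'added': 85}
{'p': 39, 'q': 18, 'r': 195}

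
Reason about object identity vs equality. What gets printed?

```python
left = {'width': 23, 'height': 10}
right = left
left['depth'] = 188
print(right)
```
{'width': 23, 'height': 10, 'depth': 188}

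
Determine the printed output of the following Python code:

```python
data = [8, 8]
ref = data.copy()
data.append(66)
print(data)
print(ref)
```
[8, 8, 66]
[8, 8]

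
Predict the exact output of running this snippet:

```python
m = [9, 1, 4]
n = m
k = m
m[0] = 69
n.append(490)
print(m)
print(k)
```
[69, 1, 4, 490]
[69, 1, 4, 490]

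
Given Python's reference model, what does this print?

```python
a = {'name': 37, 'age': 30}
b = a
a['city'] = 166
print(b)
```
{'name': 37, 'age': 30, 'city': 166}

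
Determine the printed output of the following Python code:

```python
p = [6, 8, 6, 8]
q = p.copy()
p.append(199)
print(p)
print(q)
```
[6, 8, 6, 8, 199]
[6, 8, 6, 8]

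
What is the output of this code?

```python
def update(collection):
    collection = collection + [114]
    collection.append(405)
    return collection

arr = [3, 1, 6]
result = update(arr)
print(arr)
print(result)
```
[3, 1, 6]
[3, 1, 6, 114, 405]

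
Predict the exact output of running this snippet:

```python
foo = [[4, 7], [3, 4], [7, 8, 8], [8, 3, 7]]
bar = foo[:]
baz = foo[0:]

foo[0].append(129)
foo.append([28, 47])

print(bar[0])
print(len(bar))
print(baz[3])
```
[4, 7, 129]
4
[8, 3, 7]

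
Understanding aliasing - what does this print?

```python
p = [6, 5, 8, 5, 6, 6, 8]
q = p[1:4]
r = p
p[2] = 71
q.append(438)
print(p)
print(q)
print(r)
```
[6, 5, 71, 5, 6, 6, 8]
[5, 8, 5, 438]
[6, 5, 71, 5, 6, 6, 8]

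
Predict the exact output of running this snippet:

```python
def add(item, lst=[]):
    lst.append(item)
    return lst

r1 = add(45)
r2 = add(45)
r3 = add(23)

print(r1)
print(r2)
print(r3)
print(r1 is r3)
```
[45, 45, 23]
[45, 45, 23]
[45, 45, 23]
True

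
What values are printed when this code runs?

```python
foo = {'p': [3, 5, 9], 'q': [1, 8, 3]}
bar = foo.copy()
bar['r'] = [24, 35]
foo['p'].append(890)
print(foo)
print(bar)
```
{'p': [3, 5, 9, 890], 'q': [1, 8, 3]}
{'p': [3, 5, 9, 890], 'q': [1, 8, 3], 'r': [24, 35]}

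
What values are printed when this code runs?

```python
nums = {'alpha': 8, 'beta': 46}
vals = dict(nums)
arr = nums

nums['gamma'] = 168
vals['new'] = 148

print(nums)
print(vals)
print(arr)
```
{'alpha': 8, 'beta': 46, 'gamma': 168}
{'alpha': 8, 'beta': 46, 'new': 148}
{'alpha': 8, 'beta': 46, 'gamma': 168}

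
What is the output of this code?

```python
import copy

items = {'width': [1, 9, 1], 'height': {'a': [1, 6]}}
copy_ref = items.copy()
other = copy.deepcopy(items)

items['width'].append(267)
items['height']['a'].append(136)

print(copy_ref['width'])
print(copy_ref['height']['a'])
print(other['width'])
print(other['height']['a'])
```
[1, 9, 1, 267]
[1, 6, 136]
[1, 9, 1]
[1, 6]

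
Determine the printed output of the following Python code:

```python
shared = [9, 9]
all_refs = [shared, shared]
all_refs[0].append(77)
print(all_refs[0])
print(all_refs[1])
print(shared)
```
[9, 9, 77]
[9, 9, 77]
[9, 9, 77]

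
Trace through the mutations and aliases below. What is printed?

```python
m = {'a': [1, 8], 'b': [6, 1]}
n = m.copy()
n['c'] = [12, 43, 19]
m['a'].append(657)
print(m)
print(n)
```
{'a': [1, 8, 657], 'b': [6, 1]}
{'a': [1, 8, 657], 'b': [6, 1], 'c': [12, 43, 19]}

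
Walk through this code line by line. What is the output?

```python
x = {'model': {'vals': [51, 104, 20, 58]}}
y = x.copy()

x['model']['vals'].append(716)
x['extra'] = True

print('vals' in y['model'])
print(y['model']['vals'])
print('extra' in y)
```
True
[51, 104, 20, 58, 716]
False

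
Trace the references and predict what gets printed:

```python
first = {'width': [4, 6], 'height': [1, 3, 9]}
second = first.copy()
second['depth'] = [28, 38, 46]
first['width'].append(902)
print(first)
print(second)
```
{'width': [4, 6, 902], 'height': [1, 3, 9]}
{'width': [4, 6, 902], 'height': [1, 3, 9], 'depth': [28, 38, 46]}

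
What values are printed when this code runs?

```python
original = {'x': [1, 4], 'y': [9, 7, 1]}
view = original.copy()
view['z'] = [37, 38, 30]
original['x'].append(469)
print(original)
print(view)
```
{'x': [1, 4, 469], 'y': [9, 7, 1]}
{'x': [1, 4, 469], 'y': [9, 7, 1], 'z': [37, 38, 30]}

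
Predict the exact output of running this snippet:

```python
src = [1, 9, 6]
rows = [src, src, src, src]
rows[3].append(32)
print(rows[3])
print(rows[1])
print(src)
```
[1, 9, 6, 32]
[1, 9, 6, 32]
[1, 9, 6, 32]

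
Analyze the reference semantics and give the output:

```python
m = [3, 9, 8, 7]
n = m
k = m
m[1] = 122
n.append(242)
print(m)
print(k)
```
[3, 122, 8, 7, 242]
[3, 122, 8, 7, 242]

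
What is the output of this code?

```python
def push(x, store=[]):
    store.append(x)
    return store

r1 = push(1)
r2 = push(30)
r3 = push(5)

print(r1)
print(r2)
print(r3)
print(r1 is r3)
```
[1, 30, 5]
[1, 30, 5]
[1, 30, 5]
True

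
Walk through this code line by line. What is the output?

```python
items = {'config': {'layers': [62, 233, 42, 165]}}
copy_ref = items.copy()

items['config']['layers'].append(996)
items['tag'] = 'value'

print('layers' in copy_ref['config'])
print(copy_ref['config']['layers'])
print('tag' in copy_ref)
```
True
[62, 233, 42, 165, 996]
False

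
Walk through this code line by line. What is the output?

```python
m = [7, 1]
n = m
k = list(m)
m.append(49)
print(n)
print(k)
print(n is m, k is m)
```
[7, 1, 49]
[7, 1]
True False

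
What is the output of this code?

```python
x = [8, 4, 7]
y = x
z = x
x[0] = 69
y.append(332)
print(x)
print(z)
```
[69, 4, 7, 332]
[69, 4, 7, 332]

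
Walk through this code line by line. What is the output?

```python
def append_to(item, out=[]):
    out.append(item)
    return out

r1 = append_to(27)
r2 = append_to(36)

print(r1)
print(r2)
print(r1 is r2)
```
[27, 36]
[27, 36]
True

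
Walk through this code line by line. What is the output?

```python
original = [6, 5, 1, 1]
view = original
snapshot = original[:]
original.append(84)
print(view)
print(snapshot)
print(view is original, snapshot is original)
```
[6, 5, 1, 1, 84]
[6, 5, 1, 1]
True False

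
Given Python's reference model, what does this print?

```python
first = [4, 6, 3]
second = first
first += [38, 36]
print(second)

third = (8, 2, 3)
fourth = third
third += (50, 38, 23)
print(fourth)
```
[4, 6, 3, 38, 36]
(8, 2, 3)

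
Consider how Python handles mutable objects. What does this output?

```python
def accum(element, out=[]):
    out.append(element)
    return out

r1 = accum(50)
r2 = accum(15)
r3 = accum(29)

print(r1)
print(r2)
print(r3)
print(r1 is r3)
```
[50, 15, 29]
[50, 15, 29]
[50, 15, 29]
True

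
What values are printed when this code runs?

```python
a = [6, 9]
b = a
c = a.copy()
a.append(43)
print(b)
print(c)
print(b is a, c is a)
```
[6, 9, 43]
[6, 9]
True False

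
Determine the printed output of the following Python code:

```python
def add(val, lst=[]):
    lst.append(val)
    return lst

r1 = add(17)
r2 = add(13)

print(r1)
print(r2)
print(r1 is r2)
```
[17, 13]
[17, 13]
True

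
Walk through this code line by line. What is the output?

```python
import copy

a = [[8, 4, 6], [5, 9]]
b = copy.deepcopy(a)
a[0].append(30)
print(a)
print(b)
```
[[8, 4, 6, 30], [5, 9]]
[[8, 4, 6], [5, 9]]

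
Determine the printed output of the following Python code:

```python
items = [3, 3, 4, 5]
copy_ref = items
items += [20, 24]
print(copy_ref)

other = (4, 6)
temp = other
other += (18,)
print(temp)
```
[3, 3, 4, 5, 20, 24]
(4, 6)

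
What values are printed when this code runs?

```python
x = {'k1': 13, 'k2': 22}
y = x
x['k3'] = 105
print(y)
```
{'k1': 13, 'k2': 22, 'k3': 105}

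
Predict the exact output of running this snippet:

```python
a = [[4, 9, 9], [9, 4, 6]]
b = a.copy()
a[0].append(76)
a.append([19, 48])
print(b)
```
[[4, 9, 9, 76], [9, 4, 6]]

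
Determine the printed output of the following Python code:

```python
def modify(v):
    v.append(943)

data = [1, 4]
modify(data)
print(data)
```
[1, 4, 943]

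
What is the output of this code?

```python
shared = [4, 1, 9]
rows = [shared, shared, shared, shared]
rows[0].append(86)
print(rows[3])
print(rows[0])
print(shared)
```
[4, 1, 9, 86]
[4, 1, 9, 86]
[4, 1, 9, 86]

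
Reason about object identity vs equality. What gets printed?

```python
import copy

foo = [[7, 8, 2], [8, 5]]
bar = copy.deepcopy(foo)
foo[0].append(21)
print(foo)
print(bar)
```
[[7, 8, 2, 21], [8, 5]]
[[7, 8, 2], [8, 5]]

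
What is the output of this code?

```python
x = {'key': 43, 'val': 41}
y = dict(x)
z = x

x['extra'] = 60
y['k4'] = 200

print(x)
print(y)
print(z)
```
{'key': 43, 'val': 41, 'extra': 60}
{'key': 43, 'val': 41, 'k4': 200}
{'key': 43, 'val': 41, 'extra': 60}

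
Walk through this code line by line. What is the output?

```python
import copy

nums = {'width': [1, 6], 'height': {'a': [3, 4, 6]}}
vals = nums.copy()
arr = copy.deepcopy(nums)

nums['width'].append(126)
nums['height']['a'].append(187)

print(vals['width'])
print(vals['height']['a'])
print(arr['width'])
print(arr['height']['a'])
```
[1, 6, 126]
[3, 4, 6, 187]
[1, 6]
[3, 4, 6]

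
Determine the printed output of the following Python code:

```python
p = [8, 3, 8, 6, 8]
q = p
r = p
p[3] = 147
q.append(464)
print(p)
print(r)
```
[8, 3, 8, 147, 8, 464]
[8, 3, 8, 147, 8, 464]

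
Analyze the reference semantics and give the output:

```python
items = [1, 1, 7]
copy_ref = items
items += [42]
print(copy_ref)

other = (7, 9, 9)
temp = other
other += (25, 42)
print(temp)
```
[1, 1, 7, 42]
(7, 9, 9)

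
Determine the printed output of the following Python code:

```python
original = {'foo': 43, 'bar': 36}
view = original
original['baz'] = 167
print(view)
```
{'foo': 43, 'bar': 36, 'baz': 167}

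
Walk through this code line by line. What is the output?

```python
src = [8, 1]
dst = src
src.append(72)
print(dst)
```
[8, 1, 72]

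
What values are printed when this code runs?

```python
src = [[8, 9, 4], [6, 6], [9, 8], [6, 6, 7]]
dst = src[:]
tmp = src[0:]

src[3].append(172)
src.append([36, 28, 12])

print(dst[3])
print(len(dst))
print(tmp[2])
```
[6, 6, 7, 172]
4
[9, 8]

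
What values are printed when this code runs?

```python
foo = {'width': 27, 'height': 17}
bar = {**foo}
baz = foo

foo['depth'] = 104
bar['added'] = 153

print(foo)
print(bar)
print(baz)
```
{'width': 27, 'height': 17, 'depth': 104}
{'width': 27, 'height': 17, 'added': 153}
{'width': 27, 'height': 17, 'depth': 104}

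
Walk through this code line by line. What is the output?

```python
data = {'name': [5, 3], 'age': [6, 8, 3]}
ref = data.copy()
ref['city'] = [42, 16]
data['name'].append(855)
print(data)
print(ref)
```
{'name': [5, 3, 855], 'age': [6, 8, 3]}
{'name': [5, 3, 855], 'age': [6, 8, 3], 'city': [42, 16]}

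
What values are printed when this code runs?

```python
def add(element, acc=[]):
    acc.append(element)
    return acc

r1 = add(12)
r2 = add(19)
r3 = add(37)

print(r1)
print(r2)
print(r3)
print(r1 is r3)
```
[12, 19, 37]
[12, 19, 37]
[12, 19, 37]
True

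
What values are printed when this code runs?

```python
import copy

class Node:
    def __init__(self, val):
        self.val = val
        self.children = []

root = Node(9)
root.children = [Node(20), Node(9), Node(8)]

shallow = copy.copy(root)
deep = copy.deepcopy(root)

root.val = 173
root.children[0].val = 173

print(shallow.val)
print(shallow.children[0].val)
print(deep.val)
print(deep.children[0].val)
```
9
173
9
20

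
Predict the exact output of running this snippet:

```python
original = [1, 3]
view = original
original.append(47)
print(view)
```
[1, 3, 47]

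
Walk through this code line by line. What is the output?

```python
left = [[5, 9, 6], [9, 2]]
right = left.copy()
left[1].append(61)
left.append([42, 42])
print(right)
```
[[5, 9, 6], [9, 2, 61]]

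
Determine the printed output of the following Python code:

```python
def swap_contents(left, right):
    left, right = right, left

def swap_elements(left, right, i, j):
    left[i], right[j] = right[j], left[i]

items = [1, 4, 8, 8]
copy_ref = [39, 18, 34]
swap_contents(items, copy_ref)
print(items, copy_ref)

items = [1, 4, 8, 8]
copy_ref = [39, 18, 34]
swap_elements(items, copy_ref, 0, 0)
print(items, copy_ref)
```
[1, 4, 8, 8] [39, 18, 34]
[39, 4, 8, 8] [1, 18, 34]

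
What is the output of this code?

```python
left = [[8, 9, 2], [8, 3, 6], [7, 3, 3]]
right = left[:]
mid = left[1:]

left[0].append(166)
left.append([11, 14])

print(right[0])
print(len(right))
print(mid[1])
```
[8, 9, 2, 166]
3
[7, 3, 3]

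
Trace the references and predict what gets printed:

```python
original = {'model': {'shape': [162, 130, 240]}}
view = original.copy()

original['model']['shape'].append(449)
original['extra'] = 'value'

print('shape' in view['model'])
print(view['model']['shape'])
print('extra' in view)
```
True
[162, 130, 240, 449]
False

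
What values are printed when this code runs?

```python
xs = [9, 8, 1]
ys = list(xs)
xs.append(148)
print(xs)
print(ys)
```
[9, 8, 1, 148]
[9, 8, 1]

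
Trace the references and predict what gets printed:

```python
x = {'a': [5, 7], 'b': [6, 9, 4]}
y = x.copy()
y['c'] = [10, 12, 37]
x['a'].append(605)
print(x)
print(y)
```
{'a': [5, 7, 605], 'b': [6, 9, 4]}
{'a': [5, 7, 605], 'b': [6, 9, 4], 'c': [10, 12, 37]}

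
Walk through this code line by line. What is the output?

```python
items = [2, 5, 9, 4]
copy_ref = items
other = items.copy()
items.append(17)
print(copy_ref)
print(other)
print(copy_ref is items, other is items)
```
[2, 5, 9, 4, 17]
[2, 5, 9, 4]
True False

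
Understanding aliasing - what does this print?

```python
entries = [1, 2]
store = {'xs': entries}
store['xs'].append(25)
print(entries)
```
[1, 2, 25]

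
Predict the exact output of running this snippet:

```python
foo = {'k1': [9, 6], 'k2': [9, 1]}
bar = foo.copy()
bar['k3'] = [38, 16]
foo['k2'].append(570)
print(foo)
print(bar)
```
{'k1': [9, 6], 'k2': [9, 1, 570]}
{'k1': [9, 6], 'k2': [9, 1, 570], 'k3': [38, 16]}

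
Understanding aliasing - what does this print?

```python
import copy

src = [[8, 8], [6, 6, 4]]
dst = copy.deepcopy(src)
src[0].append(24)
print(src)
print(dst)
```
[[8, 8, 24], [6, 6, 4]]
[[8, 8], [6, 6, 4]]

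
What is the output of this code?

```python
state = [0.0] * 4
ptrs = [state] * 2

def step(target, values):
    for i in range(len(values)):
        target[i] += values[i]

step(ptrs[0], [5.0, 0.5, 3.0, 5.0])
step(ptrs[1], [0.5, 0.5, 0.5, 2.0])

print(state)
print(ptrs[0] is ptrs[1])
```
[5.5, 1.0, 3.5, 7.0]
True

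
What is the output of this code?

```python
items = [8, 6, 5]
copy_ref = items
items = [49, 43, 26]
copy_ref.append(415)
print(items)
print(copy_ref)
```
[49, 43, 26]
[8, 6, 5, 415]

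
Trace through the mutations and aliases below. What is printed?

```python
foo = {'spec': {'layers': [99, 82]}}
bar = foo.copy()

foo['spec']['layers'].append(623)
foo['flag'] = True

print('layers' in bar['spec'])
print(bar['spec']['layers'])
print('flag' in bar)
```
True
[99, 82, 623]
False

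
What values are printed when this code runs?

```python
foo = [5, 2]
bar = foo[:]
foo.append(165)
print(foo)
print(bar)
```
[5, 2, 165]
[5, 2]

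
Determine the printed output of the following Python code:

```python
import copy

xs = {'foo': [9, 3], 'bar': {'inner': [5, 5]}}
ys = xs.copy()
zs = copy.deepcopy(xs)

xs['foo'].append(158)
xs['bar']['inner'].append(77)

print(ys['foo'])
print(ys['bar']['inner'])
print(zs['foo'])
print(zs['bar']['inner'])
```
[9, 3, 158]
[5, 5, 77]
[9, 3]
[5, 5]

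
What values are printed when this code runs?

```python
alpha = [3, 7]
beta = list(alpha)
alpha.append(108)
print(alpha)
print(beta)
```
[3, 7, 108]
[3, 7]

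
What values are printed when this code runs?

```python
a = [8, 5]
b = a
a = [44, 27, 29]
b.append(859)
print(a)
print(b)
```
[44, 27, 29]
[8, 5, 859]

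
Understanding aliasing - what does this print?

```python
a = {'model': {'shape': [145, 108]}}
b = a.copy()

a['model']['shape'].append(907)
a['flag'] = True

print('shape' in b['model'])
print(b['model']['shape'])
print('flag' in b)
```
True
[145, 108, 907]
False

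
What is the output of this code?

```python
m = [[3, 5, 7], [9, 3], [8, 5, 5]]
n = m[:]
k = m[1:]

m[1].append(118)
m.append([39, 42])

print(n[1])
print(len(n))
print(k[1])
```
[9, 3, 118]
3
[8, 5, 5]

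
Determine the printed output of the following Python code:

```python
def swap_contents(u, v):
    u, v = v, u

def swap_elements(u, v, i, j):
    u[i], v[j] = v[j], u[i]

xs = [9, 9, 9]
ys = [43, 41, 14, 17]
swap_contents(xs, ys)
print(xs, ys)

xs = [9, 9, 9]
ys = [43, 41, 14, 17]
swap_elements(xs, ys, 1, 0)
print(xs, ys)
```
[9, 9, 9] [43, 41, 14, 17]
[9, 43, 9] [9, 41, 14, 17]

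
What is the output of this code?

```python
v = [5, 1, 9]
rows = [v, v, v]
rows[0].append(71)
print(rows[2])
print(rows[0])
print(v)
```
[5, 1, 9, 71]
[5, 1, 9, 71]
[5, 1, 9, 71]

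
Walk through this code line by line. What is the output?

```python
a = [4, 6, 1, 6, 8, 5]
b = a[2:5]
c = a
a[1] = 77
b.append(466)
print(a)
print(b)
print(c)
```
[4, 77, 1, 6, 8, 5]
[1, 6, 8, 466]
[4, 77, 1, 6, 8, 5]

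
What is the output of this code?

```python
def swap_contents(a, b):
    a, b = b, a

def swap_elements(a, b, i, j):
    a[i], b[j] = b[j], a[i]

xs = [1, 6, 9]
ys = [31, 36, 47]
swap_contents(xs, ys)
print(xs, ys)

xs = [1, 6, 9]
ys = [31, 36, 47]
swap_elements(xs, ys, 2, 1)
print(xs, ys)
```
[1, 6, 9] [31, 36, 47]
[1, 6, 36] [31, 9, 47]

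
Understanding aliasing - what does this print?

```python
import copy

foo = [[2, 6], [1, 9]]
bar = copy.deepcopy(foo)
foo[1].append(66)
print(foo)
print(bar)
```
[[2, 6], [1, 9, 66]]
[[2, 6], [1, 9]]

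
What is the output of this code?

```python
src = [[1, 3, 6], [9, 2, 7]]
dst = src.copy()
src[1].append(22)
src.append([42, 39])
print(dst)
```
[[1, 3, 6], [9, 2, 7, 22]]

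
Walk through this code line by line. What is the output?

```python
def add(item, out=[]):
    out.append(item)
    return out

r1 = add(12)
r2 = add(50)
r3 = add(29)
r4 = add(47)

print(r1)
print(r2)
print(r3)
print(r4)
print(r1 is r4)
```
[12, 50, 29, 47]
[12, 50, 29, 47]
[12, 50, 29, 47]
[12, 50, 29, 47]
True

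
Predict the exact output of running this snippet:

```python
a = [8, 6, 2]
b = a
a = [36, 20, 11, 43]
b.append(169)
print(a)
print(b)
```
[36, 20, 11, 43]
[8, 6, 2, 169]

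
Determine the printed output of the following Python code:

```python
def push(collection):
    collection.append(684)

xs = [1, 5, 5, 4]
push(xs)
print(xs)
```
[1, 5, 5, 4, 684]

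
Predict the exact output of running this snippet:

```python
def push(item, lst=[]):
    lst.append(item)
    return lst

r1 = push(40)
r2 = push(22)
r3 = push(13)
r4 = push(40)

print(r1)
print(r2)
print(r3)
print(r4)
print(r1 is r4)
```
[40, 22, 13, 40]
[40, 22, 13, 40]
[40, 22, 13, 40]
[40, 22, 13, 40]
True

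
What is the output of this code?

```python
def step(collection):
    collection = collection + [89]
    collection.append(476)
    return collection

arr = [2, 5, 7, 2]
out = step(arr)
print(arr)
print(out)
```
[2, 5, 7, 2]
[2, 5, 7, 2, 89, 476]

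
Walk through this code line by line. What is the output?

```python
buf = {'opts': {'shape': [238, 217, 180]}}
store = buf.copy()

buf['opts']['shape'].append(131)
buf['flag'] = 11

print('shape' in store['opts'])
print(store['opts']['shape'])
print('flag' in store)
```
True
[238, 217, 180, 131]
False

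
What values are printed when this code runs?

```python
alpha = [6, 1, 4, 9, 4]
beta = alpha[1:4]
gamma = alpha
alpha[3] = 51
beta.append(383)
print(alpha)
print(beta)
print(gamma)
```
[6, 1, 4, 51, 4]
[1, 4, 9, 383]
[6, 1, 4, 51, 4]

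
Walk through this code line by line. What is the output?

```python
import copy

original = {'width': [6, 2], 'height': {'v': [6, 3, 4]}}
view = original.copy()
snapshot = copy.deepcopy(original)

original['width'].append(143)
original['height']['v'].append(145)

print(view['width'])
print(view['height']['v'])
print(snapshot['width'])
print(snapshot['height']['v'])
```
[6, 2, 143]
[6, 3, 4, 145]
[6, 2]
[6, 3, 4]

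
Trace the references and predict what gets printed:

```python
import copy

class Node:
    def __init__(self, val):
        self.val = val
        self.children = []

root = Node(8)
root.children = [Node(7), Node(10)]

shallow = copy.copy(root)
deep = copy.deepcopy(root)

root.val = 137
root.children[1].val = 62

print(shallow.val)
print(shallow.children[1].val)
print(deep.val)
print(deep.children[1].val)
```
8
62
8
10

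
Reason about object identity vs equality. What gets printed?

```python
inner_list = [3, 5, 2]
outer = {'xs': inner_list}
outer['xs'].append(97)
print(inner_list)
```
[3, 5, 2, 97]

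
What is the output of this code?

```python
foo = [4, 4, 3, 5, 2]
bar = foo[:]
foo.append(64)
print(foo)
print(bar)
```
[4, 4, 3, 5, 2, 64]
[4, 4, 3, 5, 2]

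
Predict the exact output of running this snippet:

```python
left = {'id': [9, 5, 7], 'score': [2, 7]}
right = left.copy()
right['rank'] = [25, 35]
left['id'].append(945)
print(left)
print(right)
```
{'id': [9, 5, 7, 945], 'score': [2, 7]}
{'id': [9, 5, 7, 945], 'score': [2, 7], 'rank': [25, 35]}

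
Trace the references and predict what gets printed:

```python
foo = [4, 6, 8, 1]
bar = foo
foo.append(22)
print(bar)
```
[4, 6, 8, 1, 22]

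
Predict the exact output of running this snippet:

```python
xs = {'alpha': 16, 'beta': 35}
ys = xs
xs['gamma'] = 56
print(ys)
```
{'alpha': 16, 'beta': 35, 'gamma': 56}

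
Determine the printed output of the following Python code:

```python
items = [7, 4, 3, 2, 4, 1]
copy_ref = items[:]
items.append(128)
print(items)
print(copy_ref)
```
[7, 4, 3, 2, 4, 1, 128]
[7, 4, 3, 2, 4, 1]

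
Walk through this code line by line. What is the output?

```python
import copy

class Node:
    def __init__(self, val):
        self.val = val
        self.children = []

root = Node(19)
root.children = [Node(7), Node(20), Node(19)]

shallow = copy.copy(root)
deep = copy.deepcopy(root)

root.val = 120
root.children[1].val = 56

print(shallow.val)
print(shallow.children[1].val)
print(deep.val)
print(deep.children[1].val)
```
19
56
19
20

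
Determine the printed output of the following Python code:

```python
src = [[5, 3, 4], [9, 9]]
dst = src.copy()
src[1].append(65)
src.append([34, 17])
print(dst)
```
[[5, 3, 4], [9, 9, 65]]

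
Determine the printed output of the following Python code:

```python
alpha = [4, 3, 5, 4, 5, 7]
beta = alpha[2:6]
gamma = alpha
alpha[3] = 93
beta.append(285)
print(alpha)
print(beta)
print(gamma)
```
[4, 3, 5, 93, 5, 7]
[5, 4, 5, 7, 285]
[4, 3, 5, 93, 5, 7]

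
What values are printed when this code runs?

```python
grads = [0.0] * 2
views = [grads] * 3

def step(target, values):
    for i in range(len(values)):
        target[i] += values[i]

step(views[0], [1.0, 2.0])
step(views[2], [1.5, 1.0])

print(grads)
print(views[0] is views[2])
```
[2.5, 3.0]
True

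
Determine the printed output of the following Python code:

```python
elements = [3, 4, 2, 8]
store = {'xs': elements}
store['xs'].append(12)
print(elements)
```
[3, 4, 2, 8, 12]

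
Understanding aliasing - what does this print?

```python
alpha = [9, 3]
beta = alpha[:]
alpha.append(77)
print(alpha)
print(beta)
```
[9, 3, 77]
[9, 3]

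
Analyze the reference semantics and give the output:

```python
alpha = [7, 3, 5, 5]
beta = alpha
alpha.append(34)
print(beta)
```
[7, 3, 5, 5, 34]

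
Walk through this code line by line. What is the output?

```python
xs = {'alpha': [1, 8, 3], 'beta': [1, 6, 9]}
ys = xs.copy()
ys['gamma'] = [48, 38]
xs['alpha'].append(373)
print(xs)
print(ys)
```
{'alpha': [1, 8, 3, 373], 'beta': [1, 6, 9]}
{'alpha': [1, 8, 3, 373], 'beta': [1, 6, 9], 'gamma': [48, 38]}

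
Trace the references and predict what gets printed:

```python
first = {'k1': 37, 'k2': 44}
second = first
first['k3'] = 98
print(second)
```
{'k1': 37, 'k2': 44, 'k3': 98}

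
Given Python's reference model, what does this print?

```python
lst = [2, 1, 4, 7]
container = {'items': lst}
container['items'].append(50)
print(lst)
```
[2, 1, 4, 7, 50]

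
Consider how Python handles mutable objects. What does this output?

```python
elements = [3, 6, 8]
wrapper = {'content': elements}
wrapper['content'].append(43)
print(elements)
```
[3, 6, 8, 43]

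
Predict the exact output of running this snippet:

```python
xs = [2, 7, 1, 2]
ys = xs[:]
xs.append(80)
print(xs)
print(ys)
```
[2, 7, 1, 2, 80]
[2, 7, 1, 2]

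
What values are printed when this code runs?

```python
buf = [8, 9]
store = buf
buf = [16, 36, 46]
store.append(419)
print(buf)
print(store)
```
[16, 36, 46]
[8, 9, 419]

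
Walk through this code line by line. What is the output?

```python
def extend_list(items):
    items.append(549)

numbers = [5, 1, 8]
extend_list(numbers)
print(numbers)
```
[5, 1, 8, 549]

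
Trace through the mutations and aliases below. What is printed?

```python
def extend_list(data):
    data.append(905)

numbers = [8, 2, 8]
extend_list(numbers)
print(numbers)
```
[8, 2, 8, 905]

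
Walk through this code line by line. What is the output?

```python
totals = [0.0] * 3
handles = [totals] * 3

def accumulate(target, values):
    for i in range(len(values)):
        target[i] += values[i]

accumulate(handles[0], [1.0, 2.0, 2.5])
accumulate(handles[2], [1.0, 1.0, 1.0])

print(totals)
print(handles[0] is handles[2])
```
[2.0, 3.0, 3.5]
True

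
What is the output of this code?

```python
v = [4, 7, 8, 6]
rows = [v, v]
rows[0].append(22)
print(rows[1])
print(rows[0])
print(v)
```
[4, 7, 8, 6, 22]
[4, 7, 8, 6, 22]
[4, 7, 8, 6, 22]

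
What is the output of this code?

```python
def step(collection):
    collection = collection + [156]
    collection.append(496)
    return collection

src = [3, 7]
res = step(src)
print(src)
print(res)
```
[3, 7]
[3, 7, 156, 496]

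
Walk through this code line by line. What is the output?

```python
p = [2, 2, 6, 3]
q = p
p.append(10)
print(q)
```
[2, 2, 6, 3, 10]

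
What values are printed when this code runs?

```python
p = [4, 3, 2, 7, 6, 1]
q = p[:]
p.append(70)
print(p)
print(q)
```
[4, 3, 2, 7, 6, 1, 70]
[4, 3, 2, 7, 6, 1]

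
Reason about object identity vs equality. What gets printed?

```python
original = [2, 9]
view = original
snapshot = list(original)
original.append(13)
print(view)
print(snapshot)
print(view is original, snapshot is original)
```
[2, 9, 13]
[2, 9]
True False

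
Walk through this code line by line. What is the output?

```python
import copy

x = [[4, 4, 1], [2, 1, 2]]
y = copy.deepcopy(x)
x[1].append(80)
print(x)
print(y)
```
[[4, 4, 1], [2, 1, 2, 80]]
[[4, 4, 1], [2, 1, 2]]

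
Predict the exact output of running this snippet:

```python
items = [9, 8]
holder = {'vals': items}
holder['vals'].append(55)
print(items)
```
[9, 8, 55]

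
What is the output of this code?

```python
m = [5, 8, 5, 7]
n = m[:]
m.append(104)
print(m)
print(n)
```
[5, 8, 5, 7, 104]
[5, 8, 5, 7]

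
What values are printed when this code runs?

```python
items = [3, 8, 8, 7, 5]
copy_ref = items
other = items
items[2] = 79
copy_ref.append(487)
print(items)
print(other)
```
[3, 8, 79, 7, 5, 487]
[3, 8, 79, 7, 5, 487]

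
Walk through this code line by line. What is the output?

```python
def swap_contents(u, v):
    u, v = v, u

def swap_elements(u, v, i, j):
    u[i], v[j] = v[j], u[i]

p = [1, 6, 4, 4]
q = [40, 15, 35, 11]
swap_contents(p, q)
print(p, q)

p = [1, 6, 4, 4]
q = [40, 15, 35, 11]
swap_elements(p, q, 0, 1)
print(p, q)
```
[1, 6, 4, 4] [40, 15, 35, 11]
[15, 6, 4, 4] [40, 1, 35, 11]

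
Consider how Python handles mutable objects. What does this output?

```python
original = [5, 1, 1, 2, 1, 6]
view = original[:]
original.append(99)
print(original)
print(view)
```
[5, 1, 1, 2, 1, 6, 99]
[5, 1, 1, 2, 1, 6]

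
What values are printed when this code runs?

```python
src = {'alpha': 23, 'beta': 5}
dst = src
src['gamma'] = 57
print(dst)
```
{'alpha': 23, 'beta': 5, 'gamma': 57}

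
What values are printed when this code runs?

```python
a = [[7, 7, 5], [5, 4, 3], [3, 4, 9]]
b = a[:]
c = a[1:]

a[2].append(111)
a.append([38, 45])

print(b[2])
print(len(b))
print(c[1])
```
[3, 4, 9, 111]
3
[3, 4, 9, 111]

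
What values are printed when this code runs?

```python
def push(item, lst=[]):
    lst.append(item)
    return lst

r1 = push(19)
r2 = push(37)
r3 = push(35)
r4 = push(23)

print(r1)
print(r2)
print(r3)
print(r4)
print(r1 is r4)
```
[19, 37, 35, 23]
[19, 37, 35, 23]
[19, 37, 35, 23]
[19, 37, 35, 23]
True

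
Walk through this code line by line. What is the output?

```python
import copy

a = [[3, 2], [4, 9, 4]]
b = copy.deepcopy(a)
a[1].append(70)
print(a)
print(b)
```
[[3, 2], [4, 9, 4, 70]]
[[3, 2], [4, 9, 4]]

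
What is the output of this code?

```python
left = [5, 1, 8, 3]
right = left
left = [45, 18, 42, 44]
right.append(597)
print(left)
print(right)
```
[45, 18, 42, 44]
[5, 1, 8, 3, 597]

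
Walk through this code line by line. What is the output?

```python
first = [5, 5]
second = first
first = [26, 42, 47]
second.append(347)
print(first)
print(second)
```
[26, 42, 47]
[5, 5, 347]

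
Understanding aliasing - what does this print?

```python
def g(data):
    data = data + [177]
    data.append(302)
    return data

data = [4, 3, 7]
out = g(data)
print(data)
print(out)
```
[4, 3, 7]
[4, 3, 7, 177, 302]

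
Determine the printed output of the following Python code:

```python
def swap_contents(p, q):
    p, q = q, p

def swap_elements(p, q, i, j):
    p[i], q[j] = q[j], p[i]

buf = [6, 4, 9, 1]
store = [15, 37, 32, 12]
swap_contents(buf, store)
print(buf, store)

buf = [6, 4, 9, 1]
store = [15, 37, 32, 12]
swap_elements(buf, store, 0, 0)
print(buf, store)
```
[6, 4, 9, 1] [15, 37, 32, 12]
[15, 4, 9, 1] [6, 37, 32, 12]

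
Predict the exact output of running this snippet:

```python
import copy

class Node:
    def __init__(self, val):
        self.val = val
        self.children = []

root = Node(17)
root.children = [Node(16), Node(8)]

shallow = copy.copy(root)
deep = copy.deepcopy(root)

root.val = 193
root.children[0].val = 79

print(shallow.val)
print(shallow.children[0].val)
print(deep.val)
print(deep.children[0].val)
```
17
79
17
16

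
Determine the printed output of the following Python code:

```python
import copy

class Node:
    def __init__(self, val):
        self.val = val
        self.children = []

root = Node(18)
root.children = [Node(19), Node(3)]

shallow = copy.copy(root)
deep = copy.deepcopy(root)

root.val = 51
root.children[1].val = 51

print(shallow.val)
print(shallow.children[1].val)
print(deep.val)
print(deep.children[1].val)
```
18
51
18
3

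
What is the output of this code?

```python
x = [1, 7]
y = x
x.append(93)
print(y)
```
[1, 7, 93]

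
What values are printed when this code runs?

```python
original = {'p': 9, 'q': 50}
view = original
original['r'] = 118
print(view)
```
{'p': 9, 'q': 50, 'r': 118}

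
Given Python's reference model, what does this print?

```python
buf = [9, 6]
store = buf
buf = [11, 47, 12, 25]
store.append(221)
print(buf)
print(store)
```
[11, 47, 12, 25]
[9, 6, 221]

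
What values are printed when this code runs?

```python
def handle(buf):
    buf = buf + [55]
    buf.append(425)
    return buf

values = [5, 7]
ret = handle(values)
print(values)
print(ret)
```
[5, 7]
[5, 7, 55, 425]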